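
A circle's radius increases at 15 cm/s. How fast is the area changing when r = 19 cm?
570π cm²/s

A = πr²
dA/dt = 2πr · dr/dt = 2π(19)(15) = 570π cm²/s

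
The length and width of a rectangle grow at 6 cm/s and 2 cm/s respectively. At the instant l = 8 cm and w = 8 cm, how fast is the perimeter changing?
16 cm/s

P = 2(l + w)
dP/dt = 2(dl/dt + dw/dt) = 2(6 + 2) = 16 cm/s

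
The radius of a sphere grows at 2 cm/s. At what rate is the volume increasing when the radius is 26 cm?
5408π cm³/s

V = (4/3)πr³
dV/dt = dV/dr · dr/dt = 4πr² · 2
At r = 26: dV/dt = 5408π cm³/s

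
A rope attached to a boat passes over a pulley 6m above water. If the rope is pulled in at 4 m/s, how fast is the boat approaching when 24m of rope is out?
16√15/15 ≈ 4.131 m/s

rope² = x² + 6²
x = √(24² - 6²) = 6√15
dx/dt = (rope/x) · d(rope)/dt = (24/(6√15)) · (-4) = -16√15/15 m/s
The boat approaches at 16√15/15 ≈ 4.131 m/s.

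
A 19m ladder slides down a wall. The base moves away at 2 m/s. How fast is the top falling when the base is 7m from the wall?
7√78/78 ≈ 0.7926 m/s

x² + y² = 19²
2x·dx/dt + 2y·dy/dt = 0
dy/dt = -x/y · dx/dt = -7/(2√78) · 2 = -7√78/78 m/s
The top is descending at 7√78/78 ≈ 0.7926 m/s.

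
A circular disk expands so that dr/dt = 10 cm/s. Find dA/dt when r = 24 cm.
480π cm²/s

A = πr²
dA/dt = 2πr · dr/dt = 2π(24)(10) = 480π cm²/s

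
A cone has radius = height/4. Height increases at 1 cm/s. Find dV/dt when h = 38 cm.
361π/4 cm³/s

V = (1/3)π(h/4)²h = πh³/48
dV/dt = πh²/16 · 1
At h = 38: dV/dt = 361π/4 cm³/s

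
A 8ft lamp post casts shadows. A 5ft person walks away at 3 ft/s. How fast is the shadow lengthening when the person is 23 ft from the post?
5 ft/s

By similar triangles: 8/(x+s) = 5/s
Solving: s = 5x/3
ds/dt = 5/3 · dx/dt = 5/3 · 3 = 5 ft/s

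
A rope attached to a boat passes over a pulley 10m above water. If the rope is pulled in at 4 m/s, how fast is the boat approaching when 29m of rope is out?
116√741/741 ≈ 4.261 m/s

rope² = x² + 10²
x = √(29² - 10²) = √741
dx/dt = (rope/x) · d(rope)/dt = (29/√741) · (-4) = -116√741/741 m/s
The boat approaches at 116√741/741 ≈ 4.261 m/s.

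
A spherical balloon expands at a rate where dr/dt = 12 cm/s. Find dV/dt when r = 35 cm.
58800π cm³/s

V = (4/3)πr³
dV/dt = dV/dr · dr/dt = 4πr² · 12
At r = 35: dV/dt = 58800π cm³/s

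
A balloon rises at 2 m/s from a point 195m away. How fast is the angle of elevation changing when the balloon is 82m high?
0.008715 rad/s

tan(θ) = y/195
sec²(θ) · dθ/dt = (1/195) · dy/dt
dθ/dt = cos²(θ)/195 · 2 = 195/(195² + 82²) · 2
dθ/dt = 0.008715 rad/s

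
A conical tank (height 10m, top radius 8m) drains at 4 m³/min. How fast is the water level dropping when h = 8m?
25/(256π) ≈ 0.03108 m/min

r/h = 8/10, so r = (4/5)h
V = (1/3)πr²h = (1/3)π((4/5)h)²h = (16/75)πh³
dV/dh = (16/25)πh²
dh/dt = (dV/dt)/(dV/dh) = -4/((16/25)π·8²) = -25/(256π) m/min
The level is dropping at 25/(256π) ≈ 0.03108 m/min.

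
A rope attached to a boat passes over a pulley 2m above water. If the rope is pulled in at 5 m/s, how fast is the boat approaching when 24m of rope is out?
60√143/143 ≈ 5.017 m/s

rope² = x² + 2²
x = √(24² - 2²) = 2√143
dx/dt = (rope/x) · d(rope)/dt = (24/(2√143)) · (-5) = -60√143/143 m/s
The boat approaches at 60√143/143 ≈ 5.017 m/s.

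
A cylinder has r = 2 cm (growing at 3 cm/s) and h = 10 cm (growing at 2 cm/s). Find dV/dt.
128π cm³/s

V = πr²h
dV/dt = 2πrh·dr/dt + πr²·dh/dt
= 2π(2)(10)(3) + π(2)²(2)
= 128π cm³/s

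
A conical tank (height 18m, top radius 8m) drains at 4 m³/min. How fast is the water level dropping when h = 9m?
1/(4π) ≈ 0.07958 m/min

r/h = 8/18, so r = (4/9)h
V = (1/3)πr²h = (1/3)π((4/9)h)²h = (16/243)πh³
dV/dh = (16/81)πh²
dh/dt = (dV/dt)/(dV/dh) = -4/((16/81)π·9²) = -1/(4π) m/min
The level is dropping at 1/(4π) ≈ 0.07958 m/min.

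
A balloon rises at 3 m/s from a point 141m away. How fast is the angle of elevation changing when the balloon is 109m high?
0.013318 rad/s

tan(θ) = y/141
sec²(θ) · dθ/dt = (1/141) · dy/dt
dθ/dt = cos²(θ)/141 · 3 = 141/(141² + 109²) · 3
dθ/dt = 0.013318 rad/s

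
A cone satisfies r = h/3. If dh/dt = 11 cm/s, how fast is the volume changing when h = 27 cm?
891π cm³/s

V = (1/3)π(h/3)²h = πh³/27
dV/dt = πh²/9 · 11
At h = 27: dV/dt = 891π cm³/s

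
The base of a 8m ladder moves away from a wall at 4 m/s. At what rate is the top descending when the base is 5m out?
20√39/39 ≈ 3.203 m/s

x² + y² = 8²
2x·dx/dt + 2y·dy/dt = 0
dy/dt = -x/y · dx/dt = -5/√39 · 4 = -20√39/39 m/s
The top is descending at 20√39/39 ≈ 3.203 m/s.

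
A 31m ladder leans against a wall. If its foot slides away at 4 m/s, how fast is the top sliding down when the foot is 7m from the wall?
7√57/57 ≈ 0.9272 m/s

x² + y² = 31²
2x·dx/dt + 2y·dy/dt = 0
dy/dt = -x/y · dx/dt = -7/(4√57) · 4 = -7√57/57 m/s
The top is descending at 7√57/57 ≈ 0.9272 m/s.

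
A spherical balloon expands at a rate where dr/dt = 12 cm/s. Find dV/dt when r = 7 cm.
2352π cm³/s

V = (4/3)πr³
dV/dt = dV/dr · dr/dt = 4πr² · 12
At r = 7: dV/dt = 2352π cm³/s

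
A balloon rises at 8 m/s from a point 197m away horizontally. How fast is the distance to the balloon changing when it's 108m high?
864√50473/50473 ≈ 3.846 m/s

z² = 197² + y²
z = √(197² + 108²) = √50473
dz/dt = y/z · dy/dt = 108/√50473 · 8 = 864√50473/50473 ≈ 3.846 m/s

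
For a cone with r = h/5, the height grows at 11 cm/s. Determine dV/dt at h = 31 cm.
10571π/25 cm³/s

V = (1/3)π(h/5)²h = πh³/75
dV/dt = πh²/25 · 11
At h = 31: dV/dt = 10571π/25 cm³/s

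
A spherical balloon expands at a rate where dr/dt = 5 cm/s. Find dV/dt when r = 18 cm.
6480π cm³/s

V = (4/3)πr³
dV/dt = dV/dr · dr/dt = 4πr² · 5
At r = 18: dV/dt = 6480π cm³/s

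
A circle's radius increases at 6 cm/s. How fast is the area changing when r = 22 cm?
264π cm²/s

A = πr²
dA/dt = 2πr · dr/dt = 2π(22)(6) = 264π cm²/s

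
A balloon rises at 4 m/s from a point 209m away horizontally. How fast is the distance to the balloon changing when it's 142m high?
568√5/565 ≈ 2.248 m/s

z² = 209² + y²
z = √(209² + 142²) = 113√5
dz/dt = y/z · dy/dt = 142/(113√5) · 4 = 568√5/565 ≈ 2.248 m/s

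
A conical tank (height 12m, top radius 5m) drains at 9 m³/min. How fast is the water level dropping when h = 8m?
81/(100π) ≈ 0.2578 m/min

r/h = 5/12, so r = (5/12)h
V = (1/3)πr²h = (1/3)π((5/12)h)²h = (25/432)πh³
dV/dh = (25/144)πh²
dh/dt = (dV/dt)/(dV/dh) = -9/((25/144)π·8²) = -81/(100π) m/min
The level is dropping at 81/(100π) ≈ 0.2578 m/min.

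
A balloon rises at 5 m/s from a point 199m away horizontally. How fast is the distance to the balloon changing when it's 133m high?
133√57290/11458 ≈ 2.778 m/s

z² = 199² + y²
z = √(199² + 133²) = √57290
dz/dt = y/z · dy/dt = 133/√57290 · 5 = 133√57290/11458 ≈ 2.778 m/s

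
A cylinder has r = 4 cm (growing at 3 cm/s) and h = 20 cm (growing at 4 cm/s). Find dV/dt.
544π cm³/s

V = πr²h
dV/dt = 2πrh·dr/dt + πr²·dh/dt
= 2π(4)(20)(3) + π(4)²(4)
= 544π cm³/s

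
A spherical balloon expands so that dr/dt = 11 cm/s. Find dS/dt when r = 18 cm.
1584π cm²/s

S = 4πr²
dS/dt = dS/dr · dr/dt = 8πr · 11
At r = 18: dS/dt = 1584π cm²/s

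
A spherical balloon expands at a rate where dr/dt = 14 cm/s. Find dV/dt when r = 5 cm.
1400π cm³/s

V = (4/3)πr³
dV/dt = dV/dr · dr/dt = 4πr² · 14
At r = 5: dV/dt = 1400π cm³/s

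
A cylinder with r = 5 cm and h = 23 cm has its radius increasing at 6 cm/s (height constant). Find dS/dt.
396π cm²/s

S = 2πrh + 2πr² (lateral + bases)
dS/dt = (2πh + 4πr)·dr/dt = (2π·23 + 4π·5)·6
= 396π cm²/s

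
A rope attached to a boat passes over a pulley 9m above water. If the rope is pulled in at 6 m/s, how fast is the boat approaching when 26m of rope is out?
156√595/595 ≈ 6.395 m/s

rope² = x² + 9²
x = √(26² - 9²) = √595
dx/dt = (rope/x) · d(rope)/dt = (26/√595) · (-6) = -156√595/595 m/s
The boat approaches at 156√595/595 ≈ 6.395 m/s.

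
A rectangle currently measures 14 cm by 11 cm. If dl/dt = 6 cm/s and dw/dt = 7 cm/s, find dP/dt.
26 cm/s

P = 2(l + w)
dP/dt = 2(dl/dt + dw/dt) = 2(6 + 7) = 26 cm/s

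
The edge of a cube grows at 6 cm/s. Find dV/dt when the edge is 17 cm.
5202 cm³/s

V = s³
dV/dt = 3s² · ds/dt = 3·17²·6 = 5202 cm³/s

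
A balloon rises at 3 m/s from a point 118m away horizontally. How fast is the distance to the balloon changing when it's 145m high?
435√34949/34949 ≈ 2.327 m/s

z² = 118² + y²
z = √(118² + 145²) = √34949
dz/dt = y/z · dy/dt = 145/√34949 · 3 = 435√34949/34949 ≈ 2.327 m/s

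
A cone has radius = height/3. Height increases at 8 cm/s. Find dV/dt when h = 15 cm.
200π cm³/s

V = (1/3)π(h/3)²h = πh³/27
dV/dt = πh²/9 · 8
At h = 15: dV/dt = 200π cm³/s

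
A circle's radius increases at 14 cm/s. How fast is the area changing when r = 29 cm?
812π cm²/s

A = πr²
dA/dt = 2πr · dr/dt = 2π(29)(14) = 812π cm²/s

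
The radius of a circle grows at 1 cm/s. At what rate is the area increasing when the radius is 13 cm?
26π cm²/s

A = πr²
dA/dt = 2πr · dr/dt = 2π(13)(1) = 26π cm²/s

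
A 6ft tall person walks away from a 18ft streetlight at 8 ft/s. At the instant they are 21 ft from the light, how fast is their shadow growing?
4 ft/s

By similar triangles: 18/(x+s) = 6/s
Solving: s = 6x/12
ds/dt = 6/12 · dx/dt = 1/2 · 8 = 4 ft/s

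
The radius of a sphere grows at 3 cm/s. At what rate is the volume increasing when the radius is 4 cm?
192π cm³/s

V = (4/3)πr³
dV/dt = dV/dr · dr/dt = 4πr² · 3
At r = 4: dV/dt = 192π cm³/s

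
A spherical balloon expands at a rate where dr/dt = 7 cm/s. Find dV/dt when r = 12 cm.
4032π cm³/s

V = (4/3)πr³
dV/dt = dV/dr · dr/dt = 4πr² · 7
At r = 12: dV/dt = 4032π cm³/s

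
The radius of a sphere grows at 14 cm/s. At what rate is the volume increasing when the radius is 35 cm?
68600π cm³/s

V = (4/3)πr³
dV/dt = dV/dr · dr/dt = 4πr² · 14
At r = 35: dV/dt = 68600π cm³/s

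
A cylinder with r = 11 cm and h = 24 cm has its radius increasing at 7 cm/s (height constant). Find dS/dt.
644π cm²/s

S = 2πrh + 2πr² (lateral + bases)
dS/dt = (2πh + 4πr)·dr/dt = (2π·24 + 4π·11)·7
= 644π cm²/s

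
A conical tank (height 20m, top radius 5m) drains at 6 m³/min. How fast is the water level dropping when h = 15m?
32/(75π) ≈ 0.1358 m/min

r/h = 5/20, so r = (1/4)h
V = (1/3)πr²h = (1/3)π((1/4)h)²h = (1/48)πh³
dV/dh = (1/16)πh²
dh/dt = (dV/dt)/(dV/dh) = -6/((1/16)π·15²) = -32/(75π) m/min
The level is dropping at 32/(75π) ≈ 0.1358 m/min.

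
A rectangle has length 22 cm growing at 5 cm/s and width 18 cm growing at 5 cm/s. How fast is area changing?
200 cm²/s

A = lw
dA/dt = w·dl/dt + l·dw/dt = 18·5 + 22·5 = 200 cm²/s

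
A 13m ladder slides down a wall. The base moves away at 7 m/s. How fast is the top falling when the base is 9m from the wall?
63√22/44 ≈ 6.716 m/s

x² + y² = 13²
2x·dx/dt + 2y·dy/dt = 0
dy/dt = -x/y · dx/dt = -9/(2√22) · 7 = -63√22/44 m/s
The top is descending at 63√22/44 ≈ 6.716 m/s.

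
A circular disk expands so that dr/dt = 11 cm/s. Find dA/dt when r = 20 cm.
440π cm²/s

A = πr²
dA/dt = 2πr · dr/dt = 2π(20)(11) = 440π cm²/s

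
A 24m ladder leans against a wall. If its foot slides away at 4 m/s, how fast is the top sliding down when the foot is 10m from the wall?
20√119/119 ≈ 1.833 m/s

x² + y² = 24²
2x·dx/dt + 2y·dy/dt = 0
dy/dt = -x/y · dx/dt = -10/(2√119) · 4 = -20√119/119 m/s
The top is descending at 20√119/119 ≈ 1.833 m/s.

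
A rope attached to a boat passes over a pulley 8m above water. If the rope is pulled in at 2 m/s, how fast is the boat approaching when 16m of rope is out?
4√3/3 ≈ 2.309 m/s

rope² = x² + 8²
x = √(16² - 8²) = 8√3
dx/dt = (rope/x) · d(rope)/dt = (16/(8√3)) · (-2) = -4√3/3 m/s
The boat approaches at 4√3/3 ≈ 2.309 m/s.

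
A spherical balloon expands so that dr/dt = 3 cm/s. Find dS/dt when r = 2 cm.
48π cm²/s

S = 4πr²
dS/dt = dS/dr · dr/dt = 8πr · 3
At r = 2: dS/dt = 48π cm²/s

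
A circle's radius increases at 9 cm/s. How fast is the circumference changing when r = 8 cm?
18π cm/s

C = 2πr
dC/dt = 2π · dr/dt = 2π · 9 = 18π cm/s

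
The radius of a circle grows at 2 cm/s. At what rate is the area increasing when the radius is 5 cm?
20π cm²/s

A = πr²
dA/dt = 2πr · dr/dt = 2π(5)(2) = 20π cm²/s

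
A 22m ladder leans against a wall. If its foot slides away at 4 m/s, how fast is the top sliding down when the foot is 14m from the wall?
7√2/3 ≈ 3.3 m/s

x² + y² = 22²
2x·dx/dt + 2y·dy/dt = 0
dy/dt = -x/y · dx/dt = -14/(12√2) · 4 = -7√2/3 m/s
The top is descending at 7√2/3 ≈ 3.3 m/s.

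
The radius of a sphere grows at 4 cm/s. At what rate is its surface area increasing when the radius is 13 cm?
416π cm²/s

S = 4πr²
dS/dt = dS/dr · dr/dt = 8πr · 4
At r = 13: dS/dt = 416π cm²/s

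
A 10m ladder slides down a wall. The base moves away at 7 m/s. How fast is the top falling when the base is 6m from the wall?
21/4 = 5.25 m/s

x² + y² = 10²
2x·dx/dt + 2y·dy/dt = 0
dy/dt = -x/y · dx/dt = -6/8 · 7 = -21/4 m/s
The top is descending at 21/4 = 5.25 m/s.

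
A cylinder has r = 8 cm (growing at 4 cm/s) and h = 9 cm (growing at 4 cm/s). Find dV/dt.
832π cm³/s

V = πr²h
dV/dt = 2πrh·dr/dt + πr²·dh/dt
= 2π(8)(9)(4) + π(8)²(4)
= 832π cm³/s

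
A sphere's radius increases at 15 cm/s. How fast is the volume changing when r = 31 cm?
57660π cm³/s

V = (4/3)πr³
dV/dt = dV/dr · dr/dt = 4πr² · 15
At r = 31: dV/dt = 57660π cm³/s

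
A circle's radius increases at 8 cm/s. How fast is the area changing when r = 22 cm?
352π cm²/s

A = πr²
dA/dt = 2πr · dr/dt = 2π(22)(8) = 352π cm²/s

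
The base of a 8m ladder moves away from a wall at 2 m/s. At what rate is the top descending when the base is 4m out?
2√3/3 ≈ 1.155 m/s

x² + y² = 8²
2x·dx/dt + 2y·dy/dt = 0
dy/dt = -x/y · dx/dt = -4/(4√3) · 2 = -2√3/3 m/s
The top is descending at 2√3/3 ≈ 1.155 m/s.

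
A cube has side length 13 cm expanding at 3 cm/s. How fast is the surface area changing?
468 cm²/s

A = 6s²
dA/dt = 12s · ds/dt = 12·13·3 = 468 cm²/s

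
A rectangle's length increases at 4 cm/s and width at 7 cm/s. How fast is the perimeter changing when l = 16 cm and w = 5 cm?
22 cm/s

P = 2(l + w)
dP/dt = 2(dl/dt + dw/dt) = 2(4 + 7) = 22 cm/s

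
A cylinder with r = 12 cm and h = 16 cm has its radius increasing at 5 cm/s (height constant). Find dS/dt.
400π cm²/s

S = 2πrh + 2πr² (lateral + bases)
dS/dt = (2πh + 4πr)·dr/dt = (2π·16 + 4π·12)·5
= 400π cm²/s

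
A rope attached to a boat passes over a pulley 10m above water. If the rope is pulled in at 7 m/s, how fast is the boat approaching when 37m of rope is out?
259√141/423 ≈ 7.271 m/s

rope² = x² + 10²
x = √(37² - 10²) = 3√141
dx/dt = (rope/x) · d(rope)/dt = (37/(3√141)) · (-7) = -259√141/423 m/s
The boat approaches at 259√141/423 ≈ 7.271 m/s.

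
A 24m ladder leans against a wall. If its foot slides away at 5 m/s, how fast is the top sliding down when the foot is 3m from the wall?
5√7/21 ≈ 0.6299 m/s

x² + y² = 24²
2x·dx/dt + 2y·dy/dt = 0
dy/dt = -x/y · dx/dt = -3/(9√7) · 5 = -5√7/21 m/s
The top is descending at 5√7/21 ≈ 0.6299 m/s.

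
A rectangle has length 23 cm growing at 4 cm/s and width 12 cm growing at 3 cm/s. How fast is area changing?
117 cm²/s

A = lw
dA/dt = w·dl/dt + l·dw/dt = 12·4 + 23·3 = 117 cm²/s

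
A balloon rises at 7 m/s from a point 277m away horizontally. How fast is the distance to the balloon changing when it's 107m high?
749√88178/88178 ≈ 2.522 m/s

z² = 277² + y²
z = √(277² + 107²) = √88178
dz/dt = y/z · dy/dt = 107/√88178 · 7 = 749√88178/88178 ≈ 2.522 m/s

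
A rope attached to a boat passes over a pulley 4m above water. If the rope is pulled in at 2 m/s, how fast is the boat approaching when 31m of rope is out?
62√105/315 ≈ 2.017 m/s

rope² = x² + 4²
x = √(31² - 4²) = 3√105
dx/dt = (rope/x) · d(rope)/dt = (31/(3√105)) · (-2) = -62√105/315 m/s
The boat approaches at 62√105/315 ≈ 2.017 m/s.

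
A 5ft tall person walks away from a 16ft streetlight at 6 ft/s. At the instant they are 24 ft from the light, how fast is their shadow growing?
30/11 ft/s

By similar triangles: 16/(x+s) = 5/s
Solving: s = 5x/11
ds/dt = 5/11 · dx/dt = 5/11 · 6 = 30/11 ft/s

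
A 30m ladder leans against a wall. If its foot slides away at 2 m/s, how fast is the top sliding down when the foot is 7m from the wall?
14√851/851 ≈ 0.4799 m/s

x² + y² = 30²
2x·dx/dt + 2y·dy/dt = 0
dy/dt = -x/y · dx/dt = -7/√851 · 2 = -14√851/851 m/s
The top is descending at 14√851/851 ≈ 0.4799 m/s.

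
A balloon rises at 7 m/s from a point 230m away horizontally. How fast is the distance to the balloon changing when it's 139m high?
973√72221/72221 ≈ 3.621 m/s

z² = 230² + y²
z = √(230² + 139²) = √72221
dz/dt = y/z · dy/dt = 139/√72221 · 7 = 973√72221/72221 ≈ 3.621 m/s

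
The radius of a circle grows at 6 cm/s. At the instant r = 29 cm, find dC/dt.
12π cm/s

C = 2πr
dC/dt = 2π · dr/dt = 2π · 6 = 12π cm/s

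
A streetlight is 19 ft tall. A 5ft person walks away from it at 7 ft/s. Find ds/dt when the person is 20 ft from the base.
5/2 ft/s

By similar triangles: 19/(x+s) = 5/s
Solving: s = 5x/14
ds/dt = 5/14 · dx/dt = 5/14 · 7 = 5/2 ft/s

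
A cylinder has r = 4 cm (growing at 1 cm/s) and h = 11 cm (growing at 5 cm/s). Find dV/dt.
168π cm³/s

V = πr²h
dV/dt = 2πrh·dr/dt + πr²·dh/dt
= 2π(4)(11)(1) + π(4)²(5)
= 168π cm³/s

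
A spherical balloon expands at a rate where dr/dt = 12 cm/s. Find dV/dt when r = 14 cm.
9408π cm³/s

V = (4/3)πr³
dV/dt = dV/dr · dr/dt = 4πr² · 12
At r = 14: dV/dt = 9408π cm³/s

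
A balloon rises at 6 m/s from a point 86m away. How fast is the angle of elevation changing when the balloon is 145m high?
0.018156 rad/s

tan(θ) = y/86
sec²(θ) · dθ/dt = (1/86) · dy/dt
dθ/dt = cos²(θ)/86 · 6 = 86/(86² + 145²) · 6
dθ/dt = 0.018156 rad/s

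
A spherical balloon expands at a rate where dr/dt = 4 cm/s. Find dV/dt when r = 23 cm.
8464π cm³/s

V = (4/3)πr³
dV/dt = dV/dr · dr/dt = 4πr² · 4
At r = 23: dV/dt = 8464π cm³/s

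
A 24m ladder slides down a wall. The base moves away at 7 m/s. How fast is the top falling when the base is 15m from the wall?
35√39/39 ≈ 5.604 m/s

x² + y² = 24²
2x·dx/dt + 2y·dy/dt = 0
dy/dt = -x/y · dx/dt = -15/(3√39) · 7 = -35√39/39 m/s
The top is descending at 35√39/39 ≈ 5.604 m/s.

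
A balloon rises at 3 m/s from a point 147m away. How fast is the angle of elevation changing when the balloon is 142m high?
0.010557 rad/s

tan(θ) = y/147
sec²(θ) · dθ/dt = (1/147) · dy/dt
dθ/dt = cos²(θ)/147 · 3 = 147/(147² + 142²) · 3
dθ/dt = 0.010557 rad/s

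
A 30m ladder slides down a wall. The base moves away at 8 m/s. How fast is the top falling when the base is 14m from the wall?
14√11/11 ≈ 4.221 m/s

x² + y² = 30²
2x·dx/dt + 2y·dy/dt = 0
dy/dt = -x/y · dx/dt = -14/(8√11) · 8 = -14√11/11 m/s
The top is descending at 14√11/11 ≈ 4.221 m/s.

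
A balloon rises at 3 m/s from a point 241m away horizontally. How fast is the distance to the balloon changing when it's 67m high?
201√62570/62570 ≈ 0.8036 m/s

z² = 241² + y²
z = √(241² + 67²) = √62570
dz/dt = y/z · dy/dt = 67/√62570 · 3 = 201√62570/62570 ≈ 0.8036 m/s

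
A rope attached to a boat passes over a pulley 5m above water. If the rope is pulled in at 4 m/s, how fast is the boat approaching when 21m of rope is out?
21√26/26 ≈ 4.118 m/s

rope² = x² + 5²
x = √(21² - 5²) = 4√26
dx/dt = (rope/x) · d(rope)/dt = (21/(4√26)) · (-4) = -21√26/26 m/s
The boat approaches at 21√26/26 ≈ 4.118 m/s.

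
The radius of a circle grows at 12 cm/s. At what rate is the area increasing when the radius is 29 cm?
696π cm²/s

A = πr²
dA/dt = 2πr · dr/dt = 2π(29)(12) = 696π cm²/s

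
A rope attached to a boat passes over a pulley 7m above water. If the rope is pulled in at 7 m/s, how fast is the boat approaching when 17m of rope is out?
119√15/60 ≈ 7.681 m/s

rope² = x² + 7²
x = √(17² - 7²) = 4√15
dx/dt = (rope/x) · d(rope)/dt = (17/(4√15)) · (-7) = -119√15/60 m/s
The boat approaches at 119√15/60 ≈ 7.681 m/s.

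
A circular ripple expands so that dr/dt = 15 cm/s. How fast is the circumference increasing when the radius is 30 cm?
30π cm/s

C = 2πr
dC/dt = 2π · dr/dt = 2π · 15 = 30π cm/s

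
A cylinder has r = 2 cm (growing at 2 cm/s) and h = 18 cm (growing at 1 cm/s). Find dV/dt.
148π cm³/s

V = πr²h
dV/dt = 2πrh·dr/dt + πr²·dh/dt
= 2π(2)(18)(2) + π(2)²(1)
= 148π cm³/s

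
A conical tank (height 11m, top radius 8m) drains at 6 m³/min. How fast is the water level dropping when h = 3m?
121/(96π) ≈ 0.4012 m/min

r/h = 8/11, so r = (8/11)h
V = (1/3)πr²h = (1/3)π((8/11)h)²h = (64/363)πh³
dV/dh = (64/121)πh²
dh/dt = (dV/dt)/(dV/dh) = -6/((64/121)π·3²) = -121/(96π) m/min
The level is dropping at 121/(96π) ≈ 0.4012 m/min.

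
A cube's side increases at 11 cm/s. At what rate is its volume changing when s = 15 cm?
7425 cm³/s

V = s³
dV/dt = 3s² · ds/dt = 3·15²·11 = 7425 cm³/s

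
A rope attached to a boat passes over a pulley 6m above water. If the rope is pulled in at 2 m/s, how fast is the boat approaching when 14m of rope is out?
7√10/10 ≈ 2.214 m/s

rope² = x² + 6²
x = √(14² - 6²) = 4√10
dx/dt = (rope/x) · d(rope)/dt = (14/(4√10)) · (-2) = -7√10/10 m/s
The boat approaches at 7√10/10 ≈ 2.214 m/s.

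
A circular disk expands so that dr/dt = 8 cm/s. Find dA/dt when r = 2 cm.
32π cm²/s

A = πr²
dA/dt = 2πr · dr/dt = 2π(2)(8) = 32π cm²/s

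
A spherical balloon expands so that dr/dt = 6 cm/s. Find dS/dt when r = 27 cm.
1296π cm²/s

S = 4πr²
dS/dt = dS/dr · dr/dt = 8πr · 6
At r = 27: dS/dt = 1296π cm²/s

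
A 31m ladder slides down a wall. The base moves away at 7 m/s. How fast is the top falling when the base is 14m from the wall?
98√85/255 ≈ 3.543 m/s

x² + y² = 31²
2x·dx/dt + 2y·dy/dt = 0
dy/dt = -x/y · dx/dt = -14/(3√85) · 7 = -98√85/255 m/s
The top is descending at 98√85/255 ≈ 3.543 m/s.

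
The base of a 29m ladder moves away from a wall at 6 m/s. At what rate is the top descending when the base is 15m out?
45√154/154 ≈ 3.626 m/s

x² + y² = 29²
2x·dx/dt + 2y·dy/dt = 0
dy/dt = -x/y · dx/dt = -15/(2√154) · 6 = -45√154/154 m/s
The top is descending at 45√154/154 ≈ 3.626 m/s.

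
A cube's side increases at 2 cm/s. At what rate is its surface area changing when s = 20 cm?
480 cm²/s

A = 6s²
dA/dt = 12s · ds/dt = 12·20·2 = 480 cm²/s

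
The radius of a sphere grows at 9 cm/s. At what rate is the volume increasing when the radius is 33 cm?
39204π cm³/s

V = (4/3)πr³
dV/dt = dV/dr · dr/dt = 4πr² · 9
At r = 33: dV/dt = 39204π cm³/s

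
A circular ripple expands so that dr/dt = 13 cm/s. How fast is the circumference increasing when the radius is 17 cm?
26π cm/s

C = 2πr
dC/dt = 2π · dr/dt = 2π · 13 = 26π cm/s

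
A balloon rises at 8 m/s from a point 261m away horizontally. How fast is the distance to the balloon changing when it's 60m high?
160√7969/7969 ≈ 1.792 m/s

z² = 261² + y²
z = √(261² + 60²) = 3√7969
dz/dt = y/z · dy/dt = 60/(3√7969) · 8 = 160√7969/7969 ≈ 1.792 m/s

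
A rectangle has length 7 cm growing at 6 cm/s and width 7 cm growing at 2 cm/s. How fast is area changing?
56 cm²/s

A = lw
dA/dt = w·dl/dt + l·dw/dt = 7·6 + 7·2 = 56 cm²/s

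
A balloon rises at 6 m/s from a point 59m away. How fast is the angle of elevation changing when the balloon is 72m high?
0.040854 rad/s

tan(θ) = y/59
sec²(θ) · dθ/dt = (1/59) · dy/dt
dθ/dt = cos²(θ)/59 · 6 = 59/(59² + 72²) · 6
dθ/dt = 0.040854 rad/s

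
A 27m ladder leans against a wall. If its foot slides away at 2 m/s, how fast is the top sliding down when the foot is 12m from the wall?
8√65/65 ≈ 0.9923 m/s

x² + y² = 27²
2x·dx/dt + 2y·dy/dt = 0
dy/dt = -x/y · dx/dt = -12/(3√65) · 2 = -8√65/65 m/s
The top is descending at 8√65/65 ≈ 0.9923 m/s.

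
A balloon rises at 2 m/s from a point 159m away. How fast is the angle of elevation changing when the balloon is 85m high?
0.009783 rad/s

tan(θ) = y/159
sec²(θ) · dθ/dt = (1/159) · dy/dt
dθ/dt = cos²(θ)/159 · 2 = 159/(159² + 85²) · 2
dθ/dt = 0.009783 rad/s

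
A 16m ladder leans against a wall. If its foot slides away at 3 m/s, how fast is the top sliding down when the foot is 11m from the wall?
11√15/15 ≈ 2.84 m/s

x² + y² = 16²
2x·dx/dt + 2y·dy/dt = 0
dy/dt = -x/y · dx/dt = -11/(3√15) · 3 = -11√15/15 m/s
The top is descending at 11√15/15 ≈ 2.84 m/s.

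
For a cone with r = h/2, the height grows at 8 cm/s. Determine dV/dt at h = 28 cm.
1568π cm³/s

V = (1/3)π(h/2)²h = πh³/12
dV/dt = πh²/4 · 8
At h = 28: dV/dt = 1568π cm³/s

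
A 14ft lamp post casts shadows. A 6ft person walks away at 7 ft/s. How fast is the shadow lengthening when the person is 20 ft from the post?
21/4 ft/s

By similar triangles: 14/(x+s) = 6/s
Solving: s = 6x/8
ds/dt = 6/8 · dx/dt = 3/4 · 7 = 21/4 ft/s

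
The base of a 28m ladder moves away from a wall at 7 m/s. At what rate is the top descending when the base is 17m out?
119√55/165 ≈ 5.349 m/s

x² + y² = 28²
2x·dx/dt + 2y·dy/dt = 0
dy/dt = -x/y · dx/dt = -17/(3√55) · 7 = -119√55/165 m/s
The top is descending at 119√55/165 ≈ 5.349 m/s.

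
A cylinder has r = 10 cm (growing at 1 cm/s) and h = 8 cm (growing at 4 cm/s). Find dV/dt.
560π cm³/s

V = πr²h
dV/dt = 2πrh·dr/dt + πr²·dh/dt
= 2π(10)(8)(1) + π(10)²(4)
= 560π cm³/s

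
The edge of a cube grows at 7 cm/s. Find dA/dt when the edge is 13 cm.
1092 cm²/s

A = 6s²
dA/dt = 12s · ds/dt = 12·13·7 = 1092 cm²/s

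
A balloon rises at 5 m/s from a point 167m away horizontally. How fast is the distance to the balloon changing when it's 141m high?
141√47770/9554 ≈ 3.226 m/s

z² = 167² + y²
z = √(167² + 141²) = √47770
dz/dt = y/z · dy/dt = 141/√47770 · 5 = 141√47770/9554 ≈ 3.226 m/s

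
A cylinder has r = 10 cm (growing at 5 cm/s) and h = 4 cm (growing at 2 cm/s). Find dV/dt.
600π cm³/s

V = πr²h
dV/dt = 2πrh·dr/dt + πr²·dh/dt
= 2π(10)(4)(5) + π(10)²(2)
= 600π cm³/s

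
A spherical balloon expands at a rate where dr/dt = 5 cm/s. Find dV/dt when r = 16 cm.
5120π cm³/s

V = (4/3)πr³
dV/dt = dV/dr · dr/dt = 4πr² · 5
At r = 16: dV/dt = 5120π cm³/s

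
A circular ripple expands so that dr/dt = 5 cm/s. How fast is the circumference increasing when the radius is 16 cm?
10π cm/s

C = 2πr
dC/dt = 2π · dr/dt = 2π · 5 = 10π cm/s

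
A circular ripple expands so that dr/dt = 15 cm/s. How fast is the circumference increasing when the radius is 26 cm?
30π cm/s

C = 2πr
dC/dt = 2π · dr/dt = 2π · 15 = 30π cm/s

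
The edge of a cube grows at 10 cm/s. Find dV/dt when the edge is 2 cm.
120 cm³/s

V = s³
dV/dt = 3s² · ds/dt = 3·2²·10 = 120 cm³/s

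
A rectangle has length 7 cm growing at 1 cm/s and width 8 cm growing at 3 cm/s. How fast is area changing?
29 cm²/s

A = lw
dA/dt = w·dl/dt + l·dw/dt = 8·1 + 7·3 = 29 cm²/s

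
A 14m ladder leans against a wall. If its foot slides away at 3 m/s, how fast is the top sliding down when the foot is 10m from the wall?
5√6/4 ≈ 3.062 m/s

x² + y² = 14²
2x·dx/dt + 2y·dy/dt = 0
dy/dt = -x/y · dx/dt = -10/(4√6) · 3 = -5√6/4 m/s
The top is descending at 5√6/4 ≈ 3.062 m/s.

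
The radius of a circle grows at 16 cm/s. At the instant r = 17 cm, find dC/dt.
32π cm/s

C = 2πr
dC/dt = 2π · dr/dt = 2π · 16 = 32π cm/s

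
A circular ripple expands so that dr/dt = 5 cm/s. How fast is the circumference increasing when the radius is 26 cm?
10π cm/s

C = 2πr
dC/dt = 2π · dr/dt = 2π · 5 = 10π cm/s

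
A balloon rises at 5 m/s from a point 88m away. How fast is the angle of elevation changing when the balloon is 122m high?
0.019445 rad/s

tan(θ) = y/88
sec²(θ) · dθ/dt = (1/88) · dy/dt
dθ/dt = cos²(θ)/88 · 5 = 88/(88² + 122²) · 5
dθ/dt = 0.019445 rad/s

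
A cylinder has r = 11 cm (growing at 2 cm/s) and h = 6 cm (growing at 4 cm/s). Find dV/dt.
748π cm³/s

V = πr²h
dV/dt = 2πrh·dr/dt + πr²·dh/dt
= 2π(11)(6)(2) + π(11)²(4)
= 748π cm³/s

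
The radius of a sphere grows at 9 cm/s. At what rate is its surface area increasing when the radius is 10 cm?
720π cm²/s

S = 4πr²
dS/dt = dS/dr · dr/dt = 8πr · 9
At r = 10: dS/dt = 720π cm²/s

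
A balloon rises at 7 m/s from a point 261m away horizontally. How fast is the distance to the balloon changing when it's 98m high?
686√3109/15545 ≈ 2.461 m/s

z² = 261² + y²
z = √(261² + 98²) = 5√3109
dz/dt = y/z · dy/dt = 98/(5√3109) · 7 = 686√3109/15545 ≈ 2.461 m/s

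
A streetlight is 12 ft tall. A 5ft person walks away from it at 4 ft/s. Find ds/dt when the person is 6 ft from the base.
20/7 ft/s

By similar triangles: 12/(x+s) = 5/s
Solving: s = 5x/7
ds/dt = 5/7 · dx/dt = 5/7 · 4 = 20/7 ft/s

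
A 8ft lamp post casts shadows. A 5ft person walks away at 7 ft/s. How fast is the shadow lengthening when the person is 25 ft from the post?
35/3 ft/s

By similar triangles: 8/(x+s) = 5/s
Solving: s = 5x/3
ds/dt = 5/3 · dx/dt = 5/3 · 7 = 35/3 ft/s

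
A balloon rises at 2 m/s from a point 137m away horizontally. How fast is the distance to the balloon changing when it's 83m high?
83√25658/12829 ≈ 1.036 m/s

z² = 137² + y²
z = √(137² + 83²) = √25658
dz/dt = y/z · dy/dt = 83/√25658 · 2 = 83√25658/12829 ≈ 1.036 m/s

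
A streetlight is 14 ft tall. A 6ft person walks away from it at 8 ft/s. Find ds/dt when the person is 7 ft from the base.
6 ft/s

By similar triangles: 14/(x+s) = 6/s
Solving: s = 6x/8
ds/dt = 6/8 · dx/dt = 3/4 · 8 = 6 ft/s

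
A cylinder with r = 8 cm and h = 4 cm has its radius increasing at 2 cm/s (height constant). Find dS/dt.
80π cm²/s

S = 2πrh + 2πr² (lateral + bases)
dS/dt = (2πh + 4πr)·dr/dt = (2π·4 + 4π·8)·2
= 80π cm²/s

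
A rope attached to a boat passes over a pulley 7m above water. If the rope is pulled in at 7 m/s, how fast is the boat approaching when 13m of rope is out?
91√30/60 ≈ 8.307 m/s

rope² = x² + 7²
x = √(13² - 7²) = 2√30
dx/dt = (rope/x) · d(rope)/dt = (13/(2√30)) · (-7) = -91√30/60 m/s
The boat approaches at 91√30/60 ≈ 8.307 m/s.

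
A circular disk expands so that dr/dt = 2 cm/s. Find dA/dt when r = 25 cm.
100π cm²/s

A = πr²
dA/dt = 2πr · dr/dt = 2π(25)(2) = 100π cm²/s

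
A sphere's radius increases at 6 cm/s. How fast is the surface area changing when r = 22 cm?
1056π cm²/s

S = 4πr²
dS/dt = dS/dr · dr/dt = 8πr · 6
At r = 22: dS/dt = 1056π cm²/s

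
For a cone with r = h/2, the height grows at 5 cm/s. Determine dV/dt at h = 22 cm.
605π cm³/s

V = (1/3)π(h/2)²h = πh³/12
dV/dt = πh²/4 · 5
At h = 22: dV/dt = 605π cm³/s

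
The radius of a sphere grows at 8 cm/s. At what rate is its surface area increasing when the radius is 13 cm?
832π cm²/s

S = 4πr²
dS/dt = dS/dr · dr/dt = 8πr · 8
At r = 13: dS/dt = 832π cm²/s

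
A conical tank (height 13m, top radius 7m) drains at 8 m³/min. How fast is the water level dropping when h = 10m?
338/(1225π) ≈ 0.08783 m/min

r/h = 7/13, so r = (7/13)h
V = (1/3)πr²h = (1/3)π((7/13)h)²h = (49/507)πh³
dV/dh = (49/169)πh²
dh/dt = (dV/dt)/(dV/dh) = -8/((49/169)π·10²) = -338/(1225π) m/min
The level is dropping at 338/(1225π) ≈ 0.08783 m/min.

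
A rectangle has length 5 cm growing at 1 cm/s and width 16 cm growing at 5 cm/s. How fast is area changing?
41 cm²/s

A = lw
dA/dt = w·dl/dt + l·dw/dt = 16·1 + 5·5 = 41 cm²/s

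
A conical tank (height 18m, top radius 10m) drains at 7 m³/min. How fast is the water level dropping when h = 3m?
63/(25π) ≈ 0.8021 m/min

r/h = 10/18, so r = (5/9)h
V = (1/3)πr²h = (1/3)π((5/9)h)²h = (25/243)πh³
dV/dh = (25/81)πh²
dh/dt = (dV/dt)/(dV/dh) = -7/((25/81)π·3²) = -63/(25π) m/min
The level is dropping at 63/(25π) ≈ 0.8021 m/min.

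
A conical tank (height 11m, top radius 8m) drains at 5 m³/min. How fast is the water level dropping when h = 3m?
605/(576π) ≈ 0.3343 m/min

r/h = 8/11, so r = (8/11)h
V = (1/3)πr²h = (1/3)π((8/11)h)²h = (64/363)πh³
dV/dh = (64/121)πh²
dh/dt = (dV/dt)/(dV/dh) = -5/((64/121)π·3²) = -605/(576π) m/min
The level is dropping at 605/(576π) ≈ 0.3343 m/min.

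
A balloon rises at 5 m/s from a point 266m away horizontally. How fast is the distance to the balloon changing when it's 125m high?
625√86381/86381 ≈ 2.127 m/s

z² = 266² + y²
z = √(266² + 125²) = √86381
dz/dt = y/z · dy/dt = 125/√86381 · 5 = 625√86381/86381 ≈ 2.127 m/s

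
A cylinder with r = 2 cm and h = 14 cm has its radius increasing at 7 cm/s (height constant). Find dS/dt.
252π cm²/s

S = 2πrh + 2πr² (lateral + bases)
dS/dt = (2πh + 4πr)·dr/dt = (2π·14 + 4π·2)·7
= 252π cm²/s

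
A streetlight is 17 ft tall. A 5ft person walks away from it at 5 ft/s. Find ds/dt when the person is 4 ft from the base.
25/12 ft/s

By similar triangles: 17/(x+s) = 5/s
Solving: s = 5x/12
ds/dt = 5/12 · dx/dt = 5/12 · 5 = 25/12 ft/s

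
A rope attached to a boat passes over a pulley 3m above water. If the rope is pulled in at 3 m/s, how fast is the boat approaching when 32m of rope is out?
96√1015/1015 ≈ 3.013 m/s

rope² = x² + 3²
x = √(32² - 3²) = √1015
dx/dt = (rope/x) · d(rope)/dt = (32/√1015) · (-3) = -96√1015/1015 m/s
The boat approaches at 96√1015/1015 ≈ 3.013 m/s.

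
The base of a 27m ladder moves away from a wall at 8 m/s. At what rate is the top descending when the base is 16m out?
128√473/473 ≈ 5.885 m/s

x² + y² = 27²
2x·dx/dt + 2y·dy/dt = 0
dy/dt = -x/y · dx/dt = -16/√473 · 8 = -128√473/473 m/s
The top is descending at 128√473/473 ≈ 5.885 m/s.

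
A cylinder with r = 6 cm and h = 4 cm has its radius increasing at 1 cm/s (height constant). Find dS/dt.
32π cm²/s

S = 2πrh + 2πr² (lateral + bases)
dS/dt = (2πh + 4πr)·dr/dt = (2π·4 + 4π·6)·1
= 32π cm²/s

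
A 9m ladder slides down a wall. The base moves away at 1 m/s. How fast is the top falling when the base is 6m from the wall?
2√5/5 ≈ 0.8944 m/s

x² + y² = 9²
2x·dx/dt + 2y·dy/dt = 0
dy/dt = -x/y · dx/dt = -6/(3√5) · 1 = -2√5/5 m/s
The top is descending at 2√5/5 ≈ 0.8944 m/s.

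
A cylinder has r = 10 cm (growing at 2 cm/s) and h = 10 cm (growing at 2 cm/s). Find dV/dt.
600π cm³/s

V = πr²h
dV/dt = 2πrh·dr/dt + πr²·dh/dt
= 2π(10)(10)(2) + π(10)²(2)
= 600π cm³/s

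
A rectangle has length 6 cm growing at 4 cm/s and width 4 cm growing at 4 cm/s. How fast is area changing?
40 cm²/s

A = lw
dA/dt = w·dl/dt + l·dw/dt = 4·4 + 6·4 = 40 cm²/s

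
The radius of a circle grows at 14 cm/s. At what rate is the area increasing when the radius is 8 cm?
224π cm²/s

A = πr²
dA/dt = 2πr · dr/dt = 2π(8)(14) = 224π cm²/s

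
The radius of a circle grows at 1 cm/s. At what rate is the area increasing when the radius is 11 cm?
22π cm²/s

A = πr²
dA/dt = 2πr · dr/dt = 2π(11)(1) = 22π cm²/s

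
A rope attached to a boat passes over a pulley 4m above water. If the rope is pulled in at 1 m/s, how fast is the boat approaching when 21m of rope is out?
21√17/85 ≈ 1.019 m/s

rope² = x² + 4²
x = √(21² - 4²) = 5√17
dx/dt = (rope/x) · d(rope)/dt = (21/(5√17)) · (-1) = -21√17/85 m/s
The boat approaches at 21√17/85 ≈ 1.019 m/s.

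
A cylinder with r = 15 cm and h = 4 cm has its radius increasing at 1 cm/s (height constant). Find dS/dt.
68π cm²/s

S = 2πrh + 2πr² (lateral + bases)
dS/dt = (2πh + 4πr)·dr/dt = (2π·4 + 4π·15)·1
= 68π cm²/s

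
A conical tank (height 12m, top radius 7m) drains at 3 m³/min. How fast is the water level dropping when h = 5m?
432/(1225π) ≈ 0.1123 m/min

r/h = 7/12, so r = (7/12)h
V = (1/3)πr²h = (1/3)π((7/12)h)²h = (49/432)πh³
dV/dh = (49/144)πh²
dh/dt = (dV/dt)/(dV/dh) = -3/((49/144)π·5²) = -432/(1225π) m/min
The level is dropping at 432/(1225π) ≈ 0.1123 m/min.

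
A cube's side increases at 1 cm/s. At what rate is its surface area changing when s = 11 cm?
132 cm²/s

A = 6s²
dA/dt = 12s · ds/dt = 12·11·1 = 132 cm²/s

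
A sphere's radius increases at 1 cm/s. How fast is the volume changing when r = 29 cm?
3364π cm³/s

V = (4/3)πr³
dV/dt = dV/dr · dr/dt = 4πr² · 1
At r = 29: dV/dt = 3364π cm³/s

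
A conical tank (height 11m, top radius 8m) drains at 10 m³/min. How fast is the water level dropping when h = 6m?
605/(1152π) ≈ 0.1672 m/min

r/h = 8/11, so r = (8/11)h
V = (1/3)πr²h = (1/3)π((8/11)h)²h = (64/363)πh³
dV/dh = (64/121)πh²
dh/dt = (dV/dt)/(dV/dh) = -10/((64/121)π·6²) = -605/(1152π) m/min
The level is dropping at 605/(1152π) ≈ 0.1672 m/min.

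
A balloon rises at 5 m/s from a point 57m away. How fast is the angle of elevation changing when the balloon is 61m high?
0.04089 rad/s

tan(θ) = y/57
sec²(θ) · dθ/dt = (1/57) · dy/dt
dθ/dt = cos²(θ)/57 · 5 = 57/(57² + 61²) · 5
dθ/dt = 0.04089 rad/s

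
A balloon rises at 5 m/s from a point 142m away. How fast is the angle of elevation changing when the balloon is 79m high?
0.026889 rad/s

tan(θ) = y/142
sec²(θ) · dθ/dt = (1/142) · dy/dt
dθ/dt = cos²(θ)/142 · 5 = 142/(142² + 79²) · 5
dθ/dt = 0.026889 rad/s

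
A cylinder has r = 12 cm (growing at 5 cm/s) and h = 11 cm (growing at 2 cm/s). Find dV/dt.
1608π cm³/s

V = πr²h
dV/dt = 2πrh·dr/dt + πr²·dh/dt
= 2π(12)(11)(5) + π(12)²(2)
= 1608π cm³/s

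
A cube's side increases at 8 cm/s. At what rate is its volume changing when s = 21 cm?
10584 cm³/s

V = s³
dV/dt = 3s² · ds/dt = 3·21²·8 = 10584 cm³/s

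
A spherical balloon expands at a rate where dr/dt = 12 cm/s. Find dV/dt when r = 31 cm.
46128π cm³/s

V = (4/3)πr³
dV/dt = dV/dr · dr/dt = 4πr² · 12
At r = 31: dV/dt = 46128π cm³/s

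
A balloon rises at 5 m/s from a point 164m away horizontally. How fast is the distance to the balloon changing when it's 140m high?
175√2906/2906 ≈ 3.246 m/s

z² = 164² + y²
z = √(164² + 140²) = 4√2906
dz/dt = y/z · dy/dt = 140/(4√2906) · 5 = 175√2906/2906 ≈ 3.246 m/s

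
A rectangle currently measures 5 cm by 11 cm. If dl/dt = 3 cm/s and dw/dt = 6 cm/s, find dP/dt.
18 cm/s

P = 2(l + w)
dP/dt = 2(dl/dt + dw/dt) = 2(3 + 6) = 18 cm/s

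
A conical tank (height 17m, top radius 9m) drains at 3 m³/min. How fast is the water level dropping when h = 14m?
289/(5292π) ≈ 0.01738 m/min

r/h = 9/17, so r = (9/17)h
V = (1/3)πr²h = (1/3)π((9/17)h)²h = (27/289)πh³
dV/dh = (81/289)πh²
dh/dt = (dV/dt)/(dV/dh) = -3/((81/289)π·14²) = -289/(5292π) m/min
The level is dropping at 289/(5292π) ≈ 0.01738 m/min.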